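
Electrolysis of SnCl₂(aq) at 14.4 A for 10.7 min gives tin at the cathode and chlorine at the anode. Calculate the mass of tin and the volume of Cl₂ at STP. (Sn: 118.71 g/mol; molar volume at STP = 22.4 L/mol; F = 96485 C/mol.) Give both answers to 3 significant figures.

Q = 14.4 × 642 = 9245 C; n(e⁻) = 9245 / 96485 = 0.09582 mol
Cathode: Sn²⁺ + 2e⁻ → Sn → n(Sn) = 0.09582/2 = 0.04791 mol → 5.69 g
Anode: 2Cl⁻ → Cl₂ + 2e⁻ → n(Cl₂) = 0.09582/2 = 0.04791 mol → 1.07 L

5.69 g Sn; 1.07 L Cl₂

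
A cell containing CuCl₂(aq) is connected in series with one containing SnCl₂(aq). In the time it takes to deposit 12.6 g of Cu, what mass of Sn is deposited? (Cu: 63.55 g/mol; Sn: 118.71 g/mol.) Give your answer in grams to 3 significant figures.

23.5 g

n(Cu) = 12.6 / 63.55 = 0.1983 mol
Cu²⁺ + 2e⁻ → Cu, so n(e⁻) = 2 × 0.1983 = 0.3966 mol
Same current for the same time ⇒ same n(e⁻) = 0.3966 mol in both cells.
Sn²⁺ + 2e⁻ → Sn, so n(Sn) = 0.3966 / 2 = 0.1983 mol
m(Sn) = 0.1983 × 118.71 = 23.5 g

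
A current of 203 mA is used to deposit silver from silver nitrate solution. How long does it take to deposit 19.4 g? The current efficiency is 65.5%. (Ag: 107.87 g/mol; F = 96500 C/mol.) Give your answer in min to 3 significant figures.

n(Ag) = 19.4 / 107.87 = 0.1798 mol
Ag⁺ + e⁻ → Ag, so n(e⁻) = 0.1798 mol
Q = 0.1798 × 96500 / 0.655 = 26490 C
t = Q / I = 26490 / 0.203 = 1.305×10^5 s = 2180 min

2180 min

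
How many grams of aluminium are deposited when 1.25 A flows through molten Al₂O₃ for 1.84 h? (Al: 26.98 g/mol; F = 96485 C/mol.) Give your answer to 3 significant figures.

Charge passed = 1.25 × 6624 = 8280 C
n(e⁻) = Q/F = 8280/96485 = 0.08582 mol
Al³⁺ + 3e⁻ → Al, so n(Al) = 0.08582 / 3 = 0.02861 mol
m = 0.02861 × 26.98 = 0.772 g

0.772 g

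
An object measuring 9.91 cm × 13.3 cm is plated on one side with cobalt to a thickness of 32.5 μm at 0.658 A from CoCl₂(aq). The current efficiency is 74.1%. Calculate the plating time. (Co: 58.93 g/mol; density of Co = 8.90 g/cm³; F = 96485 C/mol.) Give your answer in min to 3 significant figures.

Plated area = 9.91 × 13.3 = 131.8 cm²
Volume = 131.8 × 32.5×10⁻⁴ cm = 0.4284 cm³
m(Co) = 0.4284 × 8.90 = 3.813 g
n(Co) = 3.813 / 58.93 = 0.06470 mol; n(e⁻) = 2 × 0.06470 = 0.1294 mol
Q = 0.1294 × 96485 / 0.741 = 16850 C
t = 16850 / 0.658 = 25610 s = 427 min

427 min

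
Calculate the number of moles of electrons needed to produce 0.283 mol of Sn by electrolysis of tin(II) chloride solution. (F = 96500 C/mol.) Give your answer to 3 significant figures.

Sn²⁺ + 2e⁻ → Sn, so n(e⁻) = 2 × 0.283 = 0.5660 mol

0.566 mol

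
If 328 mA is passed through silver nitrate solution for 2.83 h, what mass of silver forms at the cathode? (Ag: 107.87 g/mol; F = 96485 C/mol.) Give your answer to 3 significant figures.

Charge passed = 0.328 × 10188 = 3342 C
n(e⁻) = 3342 / 96485 = 0.03464 mol
Ag⁺ + e⁻ → Ag, so n(Ag) = 0.03464 mol
m = 0.03464 × 107.87 = 3.74 g

3.74 g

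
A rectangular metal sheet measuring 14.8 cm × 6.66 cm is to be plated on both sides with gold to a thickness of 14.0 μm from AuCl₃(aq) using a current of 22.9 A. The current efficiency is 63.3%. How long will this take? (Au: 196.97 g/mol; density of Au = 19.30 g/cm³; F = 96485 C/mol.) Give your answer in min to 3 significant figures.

Plated area = 2 × 14.8 × 6.66 = 197.1 cm²
Volume = 197.1 × 14.0×10⁻⁴ cm = 0.2759 cm³
m(Au) = 0.2759 × 19.30 = 5.325 g
n(Au) = 5.325 / 196.97 = 0.02703 mol; n(e⁻) = 3 × 0.02703 = 0.08109 mol
Q = 0.08109 × 96485 / 0.633 = 12360 C
t = 12360 / 22.9 = 539.7 s = 9.00 min

9.00 min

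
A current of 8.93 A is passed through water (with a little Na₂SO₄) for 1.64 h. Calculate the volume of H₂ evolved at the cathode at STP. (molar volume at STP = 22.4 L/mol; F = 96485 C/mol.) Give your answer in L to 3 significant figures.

Charge passed = 8.93 × 5904 = 52720 C
Moles of electrons = 52720 / 96485 = 0.5464 mol
2H⁺ + 2e⁻ → H₂, so n(H₂) = 0.5464 / 2 = 0.2732 mol
V = 0.2732 × 22.4 = 6.120 L

6.12 L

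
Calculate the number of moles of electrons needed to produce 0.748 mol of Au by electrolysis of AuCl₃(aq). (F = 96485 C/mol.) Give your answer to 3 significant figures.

2.24 mol

Au³⁺ + 3e⁻ → Au, so n(e⁻) = 3 × 0.748 = 2.244 mol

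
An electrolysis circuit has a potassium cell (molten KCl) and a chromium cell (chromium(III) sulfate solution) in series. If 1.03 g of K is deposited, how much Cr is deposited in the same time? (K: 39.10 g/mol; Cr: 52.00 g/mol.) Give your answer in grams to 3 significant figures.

n(K) = 1.03 / 39.10 = 0.02634 mol
K⁺ + e⁻ → K, so n(e⁻) = 0.02634 mol
In series, the same 0.02634 mol of electrons flows through the second cell.
Cr³⁺ + 3e⁻ → Cr, so n(Cr) = 0.02634 / 3 = 0.008780 mol
m(Cr) = 0.008780 × 52.00 = 0.457 g

0.457 g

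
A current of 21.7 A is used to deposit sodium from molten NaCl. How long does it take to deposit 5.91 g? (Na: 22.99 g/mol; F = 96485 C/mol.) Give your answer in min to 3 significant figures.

n(Na) = 5.91 / 22.99 = 0.2571 mol
Na⁺ + e⁻ → Na, so n(e⁻) = 0.2571 mol
Q = 0.2571 × 96485 = 24810 C
t = Q / I = 24810 / 21.7 = 1143 s = 19.1 min

19.1 min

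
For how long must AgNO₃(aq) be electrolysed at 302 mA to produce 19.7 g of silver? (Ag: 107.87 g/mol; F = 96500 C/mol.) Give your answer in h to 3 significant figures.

16.2 h

n(Ag) = 19.7 / 107.87 = 0.1826 mol
Ag⁺ + e⁻ → Ag, so n(e⁻) = 0.1826 mol
Q = 0.1826 × 96500 = 17620 C
t = Q / I = 17620 / 0.302 = 58340 s = 16.2 h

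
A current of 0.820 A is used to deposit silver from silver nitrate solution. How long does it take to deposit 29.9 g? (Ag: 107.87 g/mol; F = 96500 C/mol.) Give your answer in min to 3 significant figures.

n(Ag) = 29.9 / 107.87 = 0.2772 mol
Ag⁺ + e⁻ → Ag, so n(e⁻) = 0.2772 mol
Q = 0.2772 × 96500 = 26750 C
t = Q / I = 26750 / 0.820 = 32620 s = 544 min

544 min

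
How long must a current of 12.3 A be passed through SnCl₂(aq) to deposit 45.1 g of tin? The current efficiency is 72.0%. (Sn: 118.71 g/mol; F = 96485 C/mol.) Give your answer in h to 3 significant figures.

n(Sn) = 45.1 / 118.71 = 0.3799 mol
Sn²⁺ + 2e⁻ → Sn, so n(e⁻) = 2 × 0.3799 = 0.7598 mol
Q = 0.7598 × 96485 / 0.720 = 1.018×10^5 C
t = Q / I = 1.018×10^5 / 12.3 = 8276 s = 2.30 h

2.30 h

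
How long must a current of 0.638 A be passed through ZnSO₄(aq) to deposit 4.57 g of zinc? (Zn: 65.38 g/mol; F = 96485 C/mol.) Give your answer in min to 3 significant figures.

352 min

n(Zn) = 4.57 / 65.38 = 0.06990 mol
Zn²⁺ + 2e⁻ → Zn, so n(e⁻) = 2 × 0.06990 = 0.1398 mol
Q = 0.1398 × 96485 = 13490 C
t = Q / I = 13490 / 0.638 = 21140 s = 352 min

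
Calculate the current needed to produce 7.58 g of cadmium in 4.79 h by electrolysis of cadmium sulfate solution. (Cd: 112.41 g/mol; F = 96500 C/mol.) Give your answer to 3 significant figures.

n(Cd) = 7.58 / 112.41 = 0.06743 mol
Cd²⁺ + 2e⁻ → Cd, so n(e⁻) = 2 × 0.06743 = 0.1349 mol
Q = 0.1349 × 96500 = 13020 C
I = Q / t = 13020 / 17244 s = 0.755 A

0.755 A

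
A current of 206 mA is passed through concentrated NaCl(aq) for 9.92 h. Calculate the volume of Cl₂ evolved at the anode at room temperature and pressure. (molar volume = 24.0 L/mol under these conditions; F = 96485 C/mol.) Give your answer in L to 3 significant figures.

Q = 0.206 A × 35712 s = 7357 C
n(e⁻) = Q/F = 7357/96485 = 0.07625 mol
2Cl⁻ → Cl₂ + 2e⁻, so n(Cl₂) = 0.07625 / 2 = 0.03813 mol
V = 0.03813 × 24.0 = 0.9151 L

0.915 L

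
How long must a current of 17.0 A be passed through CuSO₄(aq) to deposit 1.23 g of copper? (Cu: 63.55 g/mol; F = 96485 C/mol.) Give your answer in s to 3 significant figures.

220 s

n(Cu) = 1.23 / 63.55 = 0.01935 mol
Cu²⁺ + 2e⁻ → Cu, so n(e⁻) = 2 × 0.01935 = 0.03870 mol
Q = 0.03870 × 96485 = 3734 C
t = Q / I = 3734 / 17.0 = 219.6 s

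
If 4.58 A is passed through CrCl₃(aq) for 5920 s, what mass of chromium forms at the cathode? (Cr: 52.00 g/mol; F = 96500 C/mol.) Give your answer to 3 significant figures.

Q = It = 4.58 × 5920 = 27110 C
n(e⁻) = Q/F = 27110/96500 = 0.2809 mol
Cr³⁺ + 3e⁻ → Cr, so n(Cr) = 0.2809 / 3 = 0.09363 mol
m = 0.09363 × 52.00 = 4.87 g

4.87 g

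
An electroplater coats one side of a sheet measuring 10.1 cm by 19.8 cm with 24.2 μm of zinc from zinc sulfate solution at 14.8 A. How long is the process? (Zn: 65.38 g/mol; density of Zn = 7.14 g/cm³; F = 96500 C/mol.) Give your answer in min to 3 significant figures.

Plated area = 10.1 × 19.8 = 200.0 cm²
Volume = 200.0 × 24.2×10⁻⁴ cm = 0.4840 cm³
m(Zn) = 0.4840 × 7.14 = 3.456 g
n(Zn) = 3.456 / 65.38 = 0.05286 mol; n(e⁻) = 2 × 0.05286 = 0.1057 mol
Q = 0.1057 × 96500 = 10200 C
t = 10200 / 14.8 = 689.2 s = 11.5 min

11.5 min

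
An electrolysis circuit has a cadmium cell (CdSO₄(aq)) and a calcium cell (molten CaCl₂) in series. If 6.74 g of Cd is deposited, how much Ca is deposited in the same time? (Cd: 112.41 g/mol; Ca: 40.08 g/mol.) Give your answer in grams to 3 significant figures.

n(Cd) = 6.74 / 112.41 = 0.05996 mol
Cd²⁺ + 2e⁻ → Cd, so n(e⁻) = 2 × 0.05996 = 0.1199 mol
In series, the same 0.1199 mol of electrons flows through the second cell.
Ca²⁺ + 2e⁻ → Ca, so n(Ca) = 0.1199 / 2 = 0.05995 mol
m(Ca) = 0.05995 × 40.08 = 2.40 g

2.40 g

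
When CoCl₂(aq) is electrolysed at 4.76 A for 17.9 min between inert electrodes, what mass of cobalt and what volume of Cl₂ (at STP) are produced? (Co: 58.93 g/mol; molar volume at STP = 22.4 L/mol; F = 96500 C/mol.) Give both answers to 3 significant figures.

1.56 g Co; 0.593 L Cl₂

Q = 4.76 × 1074 = 5112 C; n(e⁻) = 5112 / 96500 = 0.05297 mol
Cathode: Co²⁺ + 2e⁻ → Co → n(Co) = 0.05297/2 = 0.02649 mol → 1.56 g
Anode: 2Cl⁻ → Cl₂ + 2e⁻ → n(Cl₂) = 0.05297/2 = 0.02649 mol → 0.593 L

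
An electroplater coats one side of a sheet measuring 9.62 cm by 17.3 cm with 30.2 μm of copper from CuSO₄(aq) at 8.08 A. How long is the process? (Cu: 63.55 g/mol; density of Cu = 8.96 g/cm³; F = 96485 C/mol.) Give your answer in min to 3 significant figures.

Plated area = 9.62 × 17.3 = 166.4 cm²
Volume = 166.4 × 30.2×10⁻⁴ cm = 0.5025 cm³
m(Cu) = 0.5025 × 8.96 = 4.502 g
n(Cu) = 4.502 / 63.55 = 0.07084 mol; n(e⁻) = 2 × 0.07084 = 0.1417 mol
Q = 0.1417 × 96485 = 13670 C
t = 13670 / 8.08 = 1692 s = 28.2 min

28.2 min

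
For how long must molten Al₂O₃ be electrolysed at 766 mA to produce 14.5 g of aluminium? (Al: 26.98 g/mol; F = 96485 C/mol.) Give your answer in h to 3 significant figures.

56.4 h

n(Al) = 14.5 / 26.98 = 0.5374 mol
Al³⁺ + 3e⁻ → Al, so n(e⁻) = 3 × 0.5374 = 1.612 mol
Q = 1.612 × 96485 = 1.555×10^5 C
t = Q / I = 1.555×10^5 / 0.766 = 2.030×10^5 s = 56.4 h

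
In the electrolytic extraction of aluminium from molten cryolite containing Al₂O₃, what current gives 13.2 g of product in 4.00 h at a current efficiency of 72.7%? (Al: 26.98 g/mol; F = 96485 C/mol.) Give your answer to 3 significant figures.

n(Al) = 13.2 / 26.98 = 0.4893 mol
Al³⁺ + 3e⁻ → Al, so n(e⁻) = 3 × 0.4893 = 1.468 mol
Q = 1.468 × 96485 / 0.727 = 1.948×10^5 C
I = Q / t = 1.948×10^5 / 14400 s = 13.5 A

13.5 A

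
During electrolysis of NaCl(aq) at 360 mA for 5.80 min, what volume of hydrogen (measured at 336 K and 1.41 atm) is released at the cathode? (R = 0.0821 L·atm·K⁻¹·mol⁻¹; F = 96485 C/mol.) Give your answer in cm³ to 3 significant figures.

Q = 0.360 A × 348 s = 125.3 C
n(e⁻) = Q/F = 125.3/96485 = 0.001299 mol
2H⁺ + 2e⁻ → H₂, so n(H₂) = 0.001299 / 2 = 6.495×10^-4 mol
V = nRT/P = 6.495×10^-4 × 0.0821 × 336 / 1.41 = 0.01271 L
= 12.7 cm³

12.7 cm³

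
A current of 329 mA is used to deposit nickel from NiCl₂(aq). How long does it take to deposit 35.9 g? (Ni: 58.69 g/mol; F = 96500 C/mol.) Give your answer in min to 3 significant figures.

n(Ni) = 35.9 / 58.69 = 0.6117 mol
Ni²⁺ + 2e⁻ → Ni, so n(e⁻) = 2 × 0.6117 = 1.223 mol
Q = 1.223 × 96500 = 1.180×10^5 C
t = Q / I = 1.180×10^5 / 0.329 = 3.587×10^5 s = 5980 min

5980 min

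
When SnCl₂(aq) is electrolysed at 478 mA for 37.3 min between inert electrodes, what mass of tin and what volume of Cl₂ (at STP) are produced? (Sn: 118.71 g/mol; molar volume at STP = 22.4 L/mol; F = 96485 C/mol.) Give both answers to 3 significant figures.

0.658 g Sn; 0.124 L Cl₂

Q = 0.478 × 2238 = 1070 C; n(e⁻) = 1070 / 96485 = 0.01109 mol
Cathode: Sn²⁺ + 2e⁻ → Sn → n(Sn) = 0.01109/2 = 0.005545 mol → 0.658 g
Anode: 2Cl⁻ → Cl₂ + 2e⁻ → n(Cl₂) = 0.01109/2 = 0.005545 mol → 0.124 L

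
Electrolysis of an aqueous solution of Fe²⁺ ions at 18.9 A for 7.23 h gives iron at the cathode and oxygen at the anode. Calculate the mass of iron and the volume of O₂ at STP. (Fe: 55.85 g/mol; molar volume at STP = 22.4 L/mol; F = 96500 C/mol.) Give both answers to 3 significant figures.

142 g Fe; 28.5 L O₂

Q = 18.9 × 26028 = 4.919×10^5 C; n(e⁻) = 4.919×10^5 / 96500 = 5.097 mol
Cathode: Fe²⁺ + 2e⁻ → Fe → n(Fe) = 5.097/2 = 2.549 mol → 142 g
Anode: 2H₂O → O₂ + 4H⁺ + 4e⁻ → n(O₂) = 5.097/4 = 1.274 mol → 28.5 L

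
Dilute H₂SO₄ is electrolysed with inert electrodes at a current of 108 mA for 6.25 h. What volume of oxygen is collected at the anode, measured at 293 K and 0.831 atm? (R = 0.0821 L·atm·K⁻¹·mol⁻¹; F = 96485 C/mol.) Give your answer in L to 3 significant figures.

Q = It = 0.108 × 22500 = 2430 C
Moles of electrons = 2430 / 96485 = 0.02519 mol
2H₂O → O₂ + 4H⁺ + 4e⁻, so n(O₂) = 0.02519 / 4 = 0.006298 mol
V = nRT/P = 0.006298 × 0.0821 × 293 / 0.831 = 0.1823 L

0.182 L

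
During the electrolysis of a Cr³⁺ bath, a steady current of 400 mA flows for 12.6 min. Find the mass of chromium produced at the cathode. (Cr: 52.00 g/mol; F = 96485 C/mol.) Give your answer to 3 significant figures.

Charge passed = 0.400 × 756 = 302.4 C
Moles of electrons = 302.4 / 96485 = 0.003134 mol
Cr³⁺ + 3e⁻ → Cr, so n(Cr) = 0.003134 / 3 = 0.001045 mol
m = 0.001045 × 52.00 = 0.0543 g

0.0543 g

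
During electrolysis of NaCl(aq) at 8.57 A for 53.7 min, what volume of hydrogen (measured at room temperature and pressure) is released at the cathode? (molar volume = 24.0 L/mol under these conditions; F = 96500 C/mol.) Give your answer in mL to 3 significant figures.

3430 mL

Q = It = 8.57 × 3222 = 27610 C
Moles of electrons = 27610 / 96500 = 0.2861 mol
2H⁺ + 2e⁻ → H₂, so n(H₂) = 0.2861 / 2 = 0.1431 mol
V = 0.1431 × 24.0 = 3.434 L
= 3430 mL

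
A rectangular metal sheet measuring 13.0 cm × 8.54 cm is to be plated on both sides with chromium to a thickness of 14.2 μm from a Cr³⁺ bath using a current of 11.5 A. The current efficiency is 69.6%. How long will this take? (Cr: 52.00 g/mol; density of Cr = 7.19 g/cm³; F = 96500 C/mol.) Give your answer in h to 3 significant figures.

Plated area = 2 × 13.0 × 8.54 = 222.0 cm²
Volume = 222.0 × 14.2×10⁻⁴ cm = 0.3152 cm³
m(Cr) = 0.3152 × 7.19 = 2.266 g
n(Cr) = 2.266 / 52.00 = 0.04358 mol; n(e⁻) = 3 × 0.04358 = 0.1307 mol
Q = 0.1307 × 96500 / 0.696 = 18120 C
t = 18120 / 11.5 = 1576 s = 0.438 h

0.438 h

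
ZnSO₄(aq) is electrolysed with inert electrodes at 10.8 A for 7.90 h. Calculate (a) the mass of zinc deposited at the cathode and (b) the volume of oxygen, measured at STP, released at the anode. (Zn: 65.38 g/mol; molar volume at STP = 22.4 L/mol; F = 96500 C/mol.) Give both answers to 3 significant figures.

Q = 10.8 × 28440 = 3.072×10^5 C; n(e⁻) = 3.072×10^5 / 96500 = 3.183 mol
Cathode: Zn²⁺ + 2e⁻ → Zn → n(Zn) = 3.183/2 = 1.592 mol → 104 g
Anode: 2H₂O → O₂ + 4H⁺ + 4e⁻ → n(O₂) = 3.183/4 = 0.7958 mol → 17.8 L

104 g Zn; 17.8 L O₂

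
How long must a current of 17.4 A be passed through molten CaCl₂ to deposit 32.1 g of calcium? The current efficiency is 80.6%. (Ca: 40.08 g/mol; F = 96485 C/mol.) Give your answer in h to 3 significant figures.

n(Ca) = 32.1 / 40.08 = 0.8009 mol
Ca²⁺ + 2e⁻ → Ca, so n(e⁻) = 2 × 0.8009 = 1.602 mol
Q = 1.602 × 96485 / 0.806 = 1.918×10^5 C
t = Q / I = 1.918×10^5 / 17.4 = 11020 s = 3.06 h

3.06 h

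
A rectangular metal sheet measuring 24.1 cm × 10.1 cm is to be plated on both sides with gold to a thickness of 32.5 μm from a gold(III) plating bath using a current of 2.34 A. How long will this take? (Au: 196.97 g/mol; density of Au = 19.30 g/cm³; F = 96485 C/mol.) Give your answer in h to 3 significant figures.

Plated area = 2 × 24.1 × 10.1 = 486.8 cm²
Volume = 486.8 × 32.5×10⁻⁴ cm = 1.582 cm³
m(Au) = 1.582 × 19.30 = 30.53 g
n(Au) = 30.53 / 196.97 = 0.1550 mol; n(e⁻) = 3 × 0.1550 = 0.4650 mol
Q = 0.4650 × 96485 = 44870 C
t = 44870 / 2.34 = 19180 s = 5.33 h

5.33 h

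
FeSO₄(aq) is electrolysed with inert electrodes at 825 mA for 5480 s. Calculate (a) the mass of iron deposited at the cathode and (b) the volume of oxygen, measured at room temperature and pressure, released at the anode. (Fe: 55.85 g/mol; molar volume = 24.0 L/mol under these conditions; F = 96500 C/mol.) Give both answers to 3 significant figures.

Q = 0.825 × 5480 = 4521 C; n(e⁻) = 4521 / 96500 = 0.04685 mol
Cathode: Fe²⁺ + 2e⁻ → Fe → n(Fe) = 0.04685/2 = 0.02343 mol → 1.31 g
Anode: 2H₂O → O₂ + 4H⁺ + 4e⁻ → n(O₂) = 0.04685/4 = 0.01171 mol → 0.281 L

1.31 g Fe; 0.281 L O₂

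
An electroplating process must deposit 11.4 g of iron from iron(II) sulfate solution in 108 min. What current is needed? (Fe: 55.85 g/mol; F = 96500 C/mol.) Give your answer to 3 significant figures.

n(Fe) = 11.4 / 55.85 = 0.2041 mol
Fe²⁺ + 2e⁻ → Fe, so n(e⁻) = 2 × 0.2041 = 0.4082 mol
Q = 0.4082 × 96500 = 39390 C
I = Q / t = 39390 / 6480 s = 6.08 A

6.08 A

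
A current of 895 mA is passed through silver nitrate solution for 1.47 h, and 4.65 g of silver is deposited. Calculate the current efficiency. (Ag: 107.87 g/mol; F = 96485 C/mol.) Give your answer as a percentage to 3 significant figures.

87.8%

Q = 0.895 × 5292 = 4736 C
n(e⁻) = 4736 / 96485 = 0.04909 mol
Ag⁺ + e⁻ → Ag, so theoretical n(Ag) = 0.04909 mol → 5.295 g
Efficiency = 4.65 / 5.295 = 0.8782 = 87.8%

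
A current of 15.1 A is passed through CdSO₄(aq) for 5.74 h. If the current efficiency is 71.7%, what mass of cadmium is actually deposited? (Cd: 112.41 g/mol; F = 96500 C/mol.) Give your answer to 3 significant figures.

Q = 15.1 × 20664 = 3.120×10^5 C
n(e⁻) = 3.120×10^5 / 96500 = 3.233 mol
Cd²⁺ + 2e⁻ → Cd, so theoretical m(Cd) = 1.617 × 112.41 = 181.8 g
Actual mass = 71.7% × 181.8 = 130 g

130 g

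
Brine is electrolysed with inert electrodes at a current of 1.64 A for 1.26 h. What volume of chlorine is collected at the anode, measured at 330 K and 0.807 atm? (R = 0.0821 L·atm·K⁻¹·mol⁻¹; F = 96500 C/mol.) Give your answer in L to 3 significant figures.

Charge passed = 1.64 × 4536 = 7439 C
n(e⁻) = 7439 / 96500 = 0.07709 mol
2Cl⁻ → Cl₂ + 2e⁻, so n(Cl₂) = 0.07709 / 2 = 0.03855 mol
V = nRT/P = 0.03855 × 0.0821 × 330 / 0.807 = 1.294 L

1.29 L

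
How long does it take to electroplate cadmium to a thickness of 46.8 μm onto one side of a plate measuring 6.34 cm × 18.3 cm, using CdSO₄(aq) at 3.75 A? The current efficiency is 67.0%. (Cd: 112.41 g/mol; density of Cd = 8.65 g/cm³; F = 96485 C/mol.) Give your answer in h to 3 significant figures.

Plated area = 6.34 × 18.3 = 116.0 cm²
Volume = 116.0 × 46.8×10⁻⁴ cm = 0.5429 cm³
m(Cd) = 0.5429 × 8.65 = 4.696 g
n(Cd) = 4.696 / 112.41 = 0.04178 mol; n(e⁻) = 2 × 0.04178 = 0.08356 mol
Q = 0.08356 × 96485 / 0.670 = 12030 C
t = 12030 / 3.75 = 3208 s = 0.891 h

0.891 h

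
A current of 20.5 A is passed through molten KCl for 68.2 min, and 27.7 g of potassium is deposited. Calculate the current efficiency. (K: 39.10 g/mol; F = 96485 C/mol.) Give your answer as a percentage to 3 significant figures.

81.5%

Q = 20.5 × 4092 = 83890 C
n(e⁻) = 83890 / 96485 = 0.8695 mol
K⁺ + e⁻ → K, so theoretical n(K) = 0.8695 mol → 34.00 g
Efficiency = 27.7 / 34.00 = 0.8147 = 81.5%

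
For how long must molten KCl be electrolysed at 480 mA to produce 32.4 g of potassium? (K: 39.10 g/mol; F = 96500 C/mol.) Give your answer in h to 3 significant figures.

46.3 h

n(K) = 32.4 / 39.10 = 0.8286 mol
K⁺ + e⁻ → K, so n(e⁻) = 0.8286 mol
Q = 0.8286 × 96500 = 79960 C
t = Q / I = 79960 / 0.480 = 1.666×10^5 s = 46.3 h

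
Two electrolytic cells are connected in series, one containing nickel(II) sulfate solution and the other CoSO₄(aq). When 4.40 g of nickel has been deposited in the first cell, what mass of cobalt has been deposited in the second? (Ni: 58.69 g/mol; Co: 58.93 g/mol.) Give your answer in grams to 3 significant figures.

4.42 g

n(Ni) = 4.40 / 58.69 = 0.07497 mol
Ni²⁺ + 2e⁻ → Ni, so n(e⁻) = 2 × 0.07497 = 0.1499 mol
In series, the same 0.1499 mol of electrons flows through the second cell.
Co²⁺ + 2e⁻ → Co, so n(Co) = 0.1499 / 2 = 0.07495 mol
m(Co) = 0.07495 × 58.93 = 4.42 g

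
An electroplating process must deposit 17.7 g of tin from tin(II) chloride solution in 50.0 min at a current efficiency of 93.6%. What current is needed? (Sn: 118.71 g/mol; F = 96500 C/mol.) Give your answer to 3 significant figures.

n(Sn) = 17.7 / 118.71 = 0.1491 mol
Sn²⁺ + 2e⁻ → Sn, so n(e⁻) = 2 × 0.1491 = 0.2982 mol
Q = 0.2982 × 96500 / 0.936 = 30740 C
I = Q / t = 30740 / 3000 s = 10.2 A

10.2 A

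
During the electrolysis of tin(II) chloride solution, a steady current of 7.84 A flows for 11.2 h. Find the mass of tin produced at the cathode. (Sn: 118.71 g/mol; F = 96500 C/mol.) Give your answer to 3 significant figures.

Q = It = 7.84 × 40320 = 3.161×10^5 C
n(e⁻) = Q/F = 3.161×10^5/96500 = 3.276 mol
Sn²⁺ + 2e⁻ → Sn, so n(Sn) = 3.276 / 2 = 1.638 mol
m = 1.638 × 118.71 = 194 g

194 g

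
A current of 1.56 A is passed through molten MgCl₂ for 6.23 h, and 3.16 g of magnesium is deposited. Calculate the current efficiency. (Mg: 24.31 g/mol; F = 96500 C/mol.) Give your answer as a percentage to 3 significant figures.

Q = 1.56 × 22428 = 34990 C
n(e⁻) = 34990 / 96500 = 0.3626 mol
Mg²⁺ + 2e⁻ → Mg, so theoretical n(Mg) = 0.1813 mol → 4.407 g
Efficiency = 3.16 / 4.407 = 0.7170 = 71.7%

71.7%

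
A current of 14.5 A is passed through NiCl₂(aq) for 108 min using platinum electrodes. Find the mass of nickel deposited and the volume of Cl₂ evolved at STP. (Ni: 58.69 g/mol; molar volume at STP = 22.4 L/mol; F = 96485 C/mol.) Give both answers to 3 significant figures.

Q = 14.5 × 6480 = 93960 C; n(e⁻) = 93960 / 96485 = 0.9738 mol
Cathode: Ni²⁺ + 2e⁻ → Ni → n(Ni) = 0.9738/2 = 0.4869 mol → 28.6 g
Anode: 2Cl⁻ → Cl₂ + 2e⁻ → n(Cl₂) = 0.9738/2 = 0.4869 mol → 10.9 L

28.6 g Ni; 10.9 L Cl₂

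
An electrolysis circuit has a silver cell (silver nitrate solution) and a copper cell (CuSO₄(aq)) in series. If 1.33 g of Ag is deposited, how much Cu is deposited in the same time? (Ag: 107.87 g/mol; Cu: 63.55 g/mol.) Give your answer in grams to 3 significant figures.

0.392 g

n(Ag) = 1.33 / 107.87 = 0.01233 mol
Ag⁺ + e⁻ → Ag, so n(e⁻) = 0.01233 mol
In series, the same 0.01233 mol of electrons flows through the second cell.
Cu²⁺ + 2e⁻ → Cu, so n(Cu) = 0.01233 / 2 = 0.006165 mol
m(Cu) = 0.006165 × 63.55 = 0.392 g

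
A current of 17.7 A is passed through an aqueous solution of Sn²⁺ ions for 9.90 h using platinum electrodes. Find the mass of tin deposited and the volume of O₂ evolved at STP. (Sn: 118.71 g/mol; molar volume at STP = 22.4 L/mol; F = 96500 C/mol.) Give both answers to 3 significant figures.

388 g Sn; 36.6 L O₂

Q = 17.7 × 35640 = 6.308×10^5 C; n(e⁻) = 6.308×10^5 / 96500 = 6.537 mol
Cathode: Sn²⁺ + 2e⁻ → Sn → n(Sn) = 6.537/2 = 3.269 mol → 388 g
Anode: 2H₂O → O₂ + 4H⁺ + 4e⁻ → n(O₂) = 6.537/4 = 1.634 mol → 36.6 L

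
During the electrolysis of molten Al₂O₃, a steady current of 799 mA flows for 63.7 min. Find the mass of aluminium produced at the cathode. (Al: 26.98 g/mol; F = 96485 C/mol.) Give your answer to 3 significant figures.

Q = It = 0.799 × 3822 = 3054 C
n(e⁻) = 3054 / 96485 = 0.03165 mol
Al³⁺ + 3e⁻ → Al, so n(Al) = 0.03165 / 3 = 0.01055 mol
m = 0.01055 × 26.98 = 0.285 g

0.285 g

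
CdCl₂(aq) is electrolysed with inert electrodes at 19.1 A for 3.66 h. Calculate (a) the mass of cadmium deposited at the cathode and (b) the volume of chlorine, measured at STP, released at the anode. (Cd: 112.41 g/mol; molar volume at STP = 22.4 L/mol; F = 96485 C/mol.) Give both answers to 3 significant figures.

Q = 19.1 × 13176 = 2.517×10^5 C; n(e⁻) = 2.517×10^5 / 96485 = 2.609 mol
Cathode: Cd²⁺ + 2e⁻ → Cd → n(Cd) = 2.609/2 = 1.305 mol → 147 g
Anode: 2Cl⁻ → Cl₂ + 2e⁻ → n(Cl₂) = 2.609/2 = 1.305 mol → 29.2 L

147 g Cd; 29.2 L Cl₂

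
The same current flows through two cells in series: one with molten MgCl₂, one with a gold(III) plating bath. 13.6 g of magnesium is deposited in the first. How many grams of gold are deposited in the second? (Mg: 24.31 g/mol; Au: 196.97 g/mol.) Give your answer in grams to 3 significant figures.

73.5 g

n(Mg) = 13.6 / 24.31 = 0.5594 mol
Mg²⁺ + 2e⁻ → Mg, so n(e⁻) = 2 × 0.5594 = 1.119 mol
In series, the same 1.119 mol of electrons flows through the second cell.
Au³⁺ + 3e⁻ → Au, so n(Au) = 1.119 / 3 = 0.3730 mol
m(Au) = 0.3730 × 196.97 = 73.5 g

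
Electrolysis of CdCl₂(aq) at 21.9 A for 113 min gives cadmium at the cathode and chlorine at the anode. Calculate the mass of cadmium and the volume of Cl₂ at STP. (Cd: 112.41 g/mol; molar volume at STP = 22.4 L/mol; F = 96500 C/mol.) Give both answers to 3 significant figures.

Q = 21.9 × 6780 = 1.485×10^5 C; n(e⁻) = 1.485×10^5 / 96500 = 1.539 mol
Cathode: Cd²⁺ + 2e⁻ → Cd → n(Cd) = 1.539/2 = 0.7695 mol → 86.5 g
Anode: 2Cl⁻ → Cl₂ + 2e⁻ → n(Cl₂) = 1.539/2 = 0.7695 mol → 17.2 L

86.5 g Cd; 17.2 L Cl₂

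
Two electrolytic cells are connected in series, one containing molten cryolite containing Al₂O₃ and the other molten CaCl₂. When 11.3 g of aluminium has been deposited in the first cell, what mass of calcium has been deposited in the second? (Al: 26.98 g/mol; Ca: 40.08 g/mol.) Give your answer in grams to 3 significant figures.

25.2 g

n(Al) = 11.3 / 26.98 = 0.4188 mol
Al³⁺ + 3e⁻ → Al, so n(e⁻) = 3 × 0.4188 = 1.256 mol
The cells are in series, so the same charge (and hence the same n(e⁻) = 1.256 mol) passes through both.
Ca²⁺ + 2e⁻ → Ca, so n(Ca) = 1.256 / 2 = 0.6280 mol
m(Ca) = 0.6280 × 40.08 = 25.2 g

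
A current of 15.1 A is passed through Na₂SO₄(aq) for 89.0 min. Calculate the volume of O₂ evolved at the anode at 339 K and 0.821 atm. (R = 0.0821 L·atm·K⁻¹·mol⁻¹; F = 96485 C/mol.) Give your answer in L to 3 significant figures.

Q = 15.1 A × 5340 s = 80630 C
Moles of electrons = 80630 / 96485 = 0.8357 mol
2H₂O → O₂ + 4H⁺ + 4e⁻, so n(O₂) = 0.8357 / 4 = 0.2089 mol
V = nRT/P = 0.2089 × 0.0821 × 339 / 0.821 = 7.082 L

7.08 L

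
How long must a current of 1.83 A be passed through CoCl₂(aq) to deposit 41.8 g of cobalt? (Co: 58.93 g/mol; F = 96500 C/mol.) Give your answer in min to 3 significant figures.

n(Co) = 41.8 / 58.93 = 0.7093 mol
Co²⁺ + 2e⁻ → Co, so n(e⁻) = 2 × 0.7093 = 1.419 mol
Q = 1.419 × 96500 = 1.369×10^5 C
t = Q / I = 1.369×10^5 / 1.83 = 74810 s = 1250 min

1250 min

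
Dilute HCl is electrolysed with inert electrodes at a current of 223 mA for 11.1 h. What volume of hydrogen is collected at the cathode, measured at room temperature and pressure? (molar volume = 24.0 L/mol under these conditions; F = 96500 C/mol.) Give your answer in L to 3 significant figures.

Q = 0.223 A × 39960 s = 8911 C
Moles of electrons = 8911 / 96500 = 0.09234 mol
2H⁺ + 2e⁻ → H₂, so n(H₂) = 0.09234 / 2 = 0.04617 mol
V = 0.04617 × 24.0 = 1.108 L

1.11 L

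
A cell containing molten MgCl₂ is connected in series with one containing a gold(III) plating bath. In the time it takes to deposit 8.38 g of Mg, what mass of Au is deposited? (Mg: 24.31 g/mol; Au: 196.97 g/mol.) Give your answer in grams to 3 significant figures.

45.3 g

n(Mg) = 8.38 / 24.31 = 0.3447 mol
Mg²⁺ + 2e⁻ → Mg, so n(e⁻) = 2 × 0.3447 = 0.6894 mol
Same current for the same time ⇒ same n(e⁻) = 0.6894 mol in both cells.
Au³⁺ + 3e⁻ → Au, so n(Au) = 0.6894 / 3 = 0.2298 mol
m(Au) = 0.2298 × 196.97 = 45.3 g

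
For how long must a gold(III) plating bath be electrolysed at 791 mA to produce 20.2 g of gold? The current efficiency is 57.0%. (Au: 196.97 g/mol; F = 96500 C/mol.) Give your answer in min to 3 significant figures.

1100 min

n(Au) = 20.2 / 196.97 = 0.1026 mol
Au³⁺ + 3e⁻ → Au, so n(e⁻) = 3 × 0.1026 = 0.3078 mol
Q = 0.3078 × 96500 / 0.570 = 52110 C
t = Q / I = 52110 / 0.791 = 65880 s = 1100 min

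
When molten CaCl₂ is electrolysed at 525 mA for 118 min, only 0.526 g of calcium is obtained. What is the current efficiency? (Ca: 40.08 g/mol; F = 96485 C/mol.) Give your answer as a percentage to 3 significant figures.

Q = 0.525 × 7080 = 3717 C
n(e⁻) = 3717 / 96485 = 0.03852 mol
Ca²⁺ + 2e⁻ → Ca, so theoretical n(Ca) = 0.01926 mol → 0.7719 g
Efficiency = 0.526 / 0.7719 = 0.6814 = 68.1%

68.1%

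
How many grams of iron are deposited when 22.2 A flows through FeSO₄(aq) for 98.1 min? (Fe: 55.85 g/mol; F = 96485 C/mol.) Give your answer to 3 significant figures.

37.8 g

Charge passed = 22.2 × 5886 = 1.307×10^5 C
Moles of electrons = 1.307×10^5 / 96485 = 1.355 mol
Fe²⁺ + 2e⁻ → Fe, so n(Fe) = 1.355 / 2 = 0.6775 mol
m = 0.6775 × 55.85 = 37.8 g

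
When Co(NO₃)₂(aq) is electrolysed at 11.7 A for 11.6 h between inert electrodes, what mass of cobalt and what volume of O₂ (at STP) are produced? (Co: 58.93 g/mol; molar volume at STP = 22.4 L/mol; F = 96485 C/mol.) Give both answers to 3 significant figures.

Q = 11.7 × 41760 = 4.886×10^5 C; n(e⁻) = 4.886×10^5 / 96485 = 5.064 mol
Cathode: Co²⁺ + 2e⁻ → Co → n(Co) = 5.064/2 = 2.532 mol → 149 g
Anode: 2H₂O → O₂ + 4H⁺ + 4e⁻ → n(O₂) = 5.064/4 = 1.266 mol → 28.4 L

149 g Co; 28.4 L O₂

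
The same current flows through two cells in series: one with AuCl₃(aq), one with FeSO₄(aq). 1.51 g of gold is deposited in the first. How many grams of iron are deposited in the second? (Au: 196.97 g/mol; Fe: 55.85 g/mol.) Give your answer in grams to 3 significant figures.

0.642 g

n(Au) = 1.51 / 196.97 = 0.007666 mol
Au³⁺ + 3e⁻ → Au, so n(e⁻) = 3 × 0.007666 = 0.02300 mol
Same current for the same time ⇒ same n(e⁻) = 0.02300 mol in both cells.
Fe²⁺ + 2e⁻ → Fe, so n(Fe) = 0.02300 / 2 = 0.01150 mol
m(Fe) = 0.01150 × 55.85 = 0.642 g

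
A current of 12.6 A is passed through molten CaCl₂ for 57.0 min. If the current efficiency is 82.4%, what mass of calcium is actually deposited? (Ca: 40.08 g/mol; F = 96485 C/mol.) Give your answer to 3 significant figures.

7.37 g

Q = 12.6 × 3420 = 43090 C
n(e⁻) = 43090 / 96485 = 0.4466 mol
Ca²⁺ + 2e⁻ → Ca, so theoretical m(Ca) = 0.2233 × 40.08 = 8.950 g
Actual mass = 82.4% × 8.950 = 7.37 g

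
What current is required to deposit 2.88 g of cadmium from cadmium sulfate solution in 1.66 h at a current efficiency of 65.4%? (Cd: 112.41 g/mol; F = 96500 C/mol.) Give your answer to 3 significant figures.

n(Cd) = 2.88 / 112.41 = 0.02562 mol
Cd²⁺ + 2e⁻ → Cd, so n(e⁻) = 2 × 0.02562 = 0.05124 mol
Q = 0.05124 × 96500 / 0.654 = 7561 C
I = Q / t = 7561 / 5976 s = 1.27 A

1.27 A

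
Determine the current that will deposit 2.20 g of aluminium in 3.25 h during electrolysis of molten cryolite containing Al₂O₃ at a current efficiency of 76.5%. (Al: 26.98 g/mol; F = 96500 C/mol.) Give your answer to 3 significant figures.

n(Al) = 2.20 / 26.98 = 0.08154 mol
Al³⁺ + 3e⁻ → Al, so n(e⁻) = 3 × 0.08154 = 0.2446 mol
Q = 0.2446 × 96500 / 0.765 = 30850 C
I = Q / t = 30850 / 11700 s = 2.64 A

2.64 A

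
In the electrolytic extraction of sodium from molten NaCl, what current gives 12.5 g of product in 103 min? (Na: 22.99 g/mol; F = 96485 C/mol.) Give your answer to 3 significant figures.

8.49 A

n(Na) = 12.5 / 22.99 = 0.5437 mol
Na⁺ + e⁻ → Na, so n(e⁻) = 0.5437 mol
Q = 0.5437 × 96485 = 52460 C
I = Q / t = 52460 / 6180 s = 8.49 A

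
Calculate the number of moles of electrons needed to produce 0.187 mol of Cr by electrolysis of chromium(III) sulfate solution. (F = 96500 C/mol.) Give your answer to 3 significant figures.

Cr³⁺ + 3e⁻ → Cr, so n(e⁻) = 3 × 0.187 = 0.5610 mol

0.561 mol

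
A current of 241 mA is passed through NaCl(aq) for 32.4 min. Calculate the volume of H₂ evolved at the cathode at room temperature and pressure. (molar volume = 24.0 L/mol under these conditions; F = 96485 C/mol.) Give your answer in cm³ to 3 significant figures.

58.3 cm³

Q = It = 0.241 × 1944 = 468.5 C
n(e⁻) = 468.5 / 96485 = 0.004856 mol
2H⁺ + 2e⁻ → H₂, so n(H₂) = 0.004856 / 2 = 0.002428 mol
V = 0.002428 × 24.0 = 0.05827 L
= 58.3 cm³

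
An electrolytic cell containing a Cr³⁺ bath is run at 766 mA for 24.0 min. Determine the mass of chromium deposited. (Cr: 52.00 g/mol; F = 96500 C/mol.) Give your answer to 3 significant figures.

Q = It = 0.766 × 1440 = 1103 C
n(e⁻) = 1103 / 96500 = 0.01143 mol
Cr³⁺ + 3e⁻ → Cr, so n(Cr) = 0.01143 / 3 = 0.003810 mol
m = 0.003810 × 52.00 = 0.198 g

0.198 g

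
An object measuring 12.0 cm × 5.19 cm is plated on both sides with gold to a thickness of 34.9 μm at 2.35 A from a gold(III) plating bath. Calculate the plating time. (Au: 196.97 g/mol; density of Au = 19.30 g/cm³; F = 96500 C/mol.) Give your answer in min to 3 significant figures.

Plated area = 2 × 12.0 × 5.19 = 124.6 cm²
Volume = 124.6 × 34.9×10⁻⁴ cm = 0.4349 cm³
m(Au) = 0.4349 × 19.30 = 8.394 g
n(Au) = 8.394 / 196.97 = 0.04262 mol; n(e⁻) = 3 × 0.04262 = 0.1279 mol
Q = 0.1279 × 96500 = 12340 C
t = 12340 / 2.35 = 5251 s = 87.5 min

87.5 min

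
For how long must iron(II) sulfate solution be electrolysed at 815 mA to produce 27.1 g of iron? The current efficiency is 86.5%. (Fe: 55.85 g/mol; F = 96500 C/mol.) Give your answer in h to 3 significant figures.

36.9 h

n(Fe) = 27.1 / 55.85 = 0.4852 mol
Fe²⁺ + 2e⁻ → Fe, so n(e⁻) = 2 × 0.4852 = 0.9704 mol
Q = 0.9704 × 96500 / 0.865 = 1.083×10^5 C
t = Q / I = 1.083×10^5 / 0.815 = 1.329×10^5 s = 36.9 h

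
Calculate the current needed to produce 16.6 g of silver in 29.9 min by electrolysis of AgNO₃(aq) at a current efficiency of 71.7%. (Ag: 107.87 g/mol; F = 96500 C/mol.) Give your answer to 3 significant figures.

n(Ag) = 16.6 / 107.87 = 0.1539 mol
Ag⁺ + e⁻ → Ag, so n(e⁻) = 0.1539 mol
Q = 0.1539 × 96500 / 0.717 = 20710 C
I = Q / t = 20710 / 1794 s = 11.5 A

11.5 A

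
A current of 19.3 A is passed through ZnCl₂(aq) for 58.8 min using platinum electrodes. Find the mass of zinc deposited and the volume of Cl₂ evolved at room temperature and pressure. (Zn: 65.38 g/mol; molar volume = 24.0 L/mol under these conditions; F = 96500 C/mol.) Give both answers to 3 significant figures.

Q = 19.3 × 3528 = 68090 C; n(e⁻) = 68090 / 96500 = 0.7056 mol
Cathode: Zn²⁺ + 2e⁻ → Zn → n(Zn) = 0.7056/2 = 0.3528 mol → 23.1 g
Anode: 2Cl⁻ → Cl₂ + 2e⁻ → n(Cl₂) = 0.7056/2 = 0.3528 mol → 8.47 L

23.1 g Zn; 8.47 L Cl₂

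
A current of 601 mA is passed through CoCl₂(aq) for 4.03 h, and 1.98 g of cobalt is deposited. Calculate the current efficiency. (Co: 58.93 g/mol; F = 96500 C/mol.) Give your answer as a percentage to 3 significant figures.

Q = 0.601 × 14508 = 8719 C
n(e⁻) = 8719 / 96500 = 0.09035 mol
Co²⁺ + 2e⁻ → Co, so theoretical n(Co) = 0.04518 mol → 2.662 g
Efficiency = 1.98 / 2.662 = 0.7438 = 74.4%

74.4%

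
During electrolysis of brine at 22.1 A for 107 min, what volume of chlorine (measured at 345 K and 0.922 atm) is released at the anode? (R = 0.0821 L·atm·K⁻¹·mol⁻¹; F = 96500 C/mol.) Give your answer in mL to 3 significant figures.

Q = 22.1 A × 6420 s = 1.419×10^5 C
Moles of electrons = 1.419×10^5 / 96500 = 1.470 mol
2Cl⁻ → Cl₂ + 2e⁻, so n(Cl₂) = 1.470 / 2 = 0.7350 mol
V = nRT/P = 0.7350 × 0.0821 × 345 / 0.922 = 22.58 L
= 22600 mL

22600 mL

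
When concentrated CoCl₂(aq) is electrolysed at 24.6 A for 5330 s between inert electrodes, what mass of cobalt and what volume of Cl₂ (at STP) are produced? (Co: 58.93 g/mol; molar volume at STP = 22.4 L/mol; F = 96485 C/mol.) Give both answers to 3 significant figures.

40.0 g Co; 15.2 L Cl₂

Q = 24.6 × 5330 = 1.311×10^5 C; n(e⁻) = 1.311×10^5 / 96485 = 1.359 mol
Cathode: Co²⁺ + 2e⁻ → Co → n(Co) = 1.359/2 = 0.6795 mol → 40.0 g
Anode: 2Cl⁻ → Cl₂ + 2e⁻ → n(Cl₂) = 1.359/2 = 0.6795 mol → 15.2 L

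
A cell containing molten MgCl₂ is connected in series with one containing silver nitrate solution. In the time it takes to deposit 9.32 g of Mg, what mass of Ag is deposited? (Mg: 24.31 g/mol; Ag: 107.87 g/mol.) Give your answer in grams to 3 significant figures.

82.7 g

n(Mg) = 9.32 / 24.31 = 0.3834 mol
Mg²⁺ + 2e⁻ → Mg, so n(e⁻) = 2 × 0.3834 = 0.7668 mol
Same current for the same time ⇒ same n(e⁻) = 0.7668 mol in both cells.
Ag⁺ + e⁻ → Ag, so n(Ag) = 0.7668 mol
m(Ag) = 0.7668 × 107.87 = 82.7 g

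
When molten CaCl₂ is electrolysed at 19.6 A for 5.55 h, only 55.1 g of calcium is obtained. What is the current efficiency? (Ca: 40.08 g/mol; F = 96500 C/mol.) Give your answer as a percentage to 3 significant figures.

67.8%

Q = 19.6 × 19980 = 3.916×10^5 C
n(e⁻) = 3.916×10^5 / 96500 = 4.058 mol
Ca²⁺ + 2e⁻ → Ca, so theoretical n(Ca) = 2.029 mol → 81.32 g
Efficiency = 55.1 / 81.32 = 0.6776 = 67.8%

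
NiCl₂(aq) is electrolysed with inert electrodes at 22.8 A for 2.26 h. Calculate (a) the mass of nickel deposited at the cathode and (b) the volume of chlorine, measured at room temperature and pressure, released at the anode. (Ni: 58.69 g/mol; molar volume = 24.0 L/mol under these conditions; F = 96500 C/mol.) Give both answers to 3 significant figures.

Q = 22.8 × 8136 = 1.855×10^5 C; n(e⁻) = 1.855×10^5 / 96500 = 1.922 mol
Cathode: Ni²⁺ + 2e⁻ → Ni → n(Ni) = 1.922/2 = 0.9610 mol → 56.4 g
Anode: 2Cl⁻ → Cl₂ + 2e⁻ → n(Cl₂) = 1.922/2 = 0.9610 mol → 23.1 L

56.4 g Ni; 23.1 L Cl₂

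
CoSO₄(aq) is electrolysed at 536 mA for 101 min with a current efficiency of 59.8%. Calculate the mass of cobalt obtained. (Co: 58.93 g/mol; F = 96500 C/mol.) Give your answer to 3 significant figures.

Q = 0.536 × 6060 = 3248 C
n(e⁻) = 3248 / 96500 = 0.03366 mol
Co²⁺ + 2e⁻ → Co, so theoretical m(Co) = 0.01683 × 58.93 = 0.9918 g
Actual mass = 59.8% × 0.9918 = 0.593 g

0.593 g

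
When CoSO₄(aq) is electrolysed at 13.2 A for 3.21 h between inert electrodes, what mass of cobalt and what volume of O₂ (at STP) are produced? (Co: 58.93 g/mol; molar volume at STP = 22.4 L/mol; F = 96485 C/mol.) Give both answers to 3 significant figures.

Q = 13.2 × 11556 = 1.525×10^5 C; n(e⁻) = 1.525×10^5 / 96485 = 1.581 mol
Cathode: Co²⁺ + 2e⁻ → Co → n(Co) = 1.581/2 = 0.7905 mol → 46.6 g
Anode: 2H₂O → O₂ + 4H⁺ + 4e⁻ → n(O₂) = 1.581/4 = 0.3953 mol → 8.85 L

46.6 g Co; 8.85 L O₂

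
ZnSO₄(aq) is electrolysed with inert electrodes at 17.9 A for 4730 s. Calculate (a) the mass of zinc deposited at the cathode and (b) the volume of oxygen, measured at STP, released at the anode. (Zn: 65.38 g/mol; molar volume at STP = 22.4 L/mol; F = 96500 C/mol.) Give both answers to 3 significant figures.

Q = 17.9 × 4730 = 84670 C; n(e⁻) = 84670 / 96500 = 0.8774 mol
Cathode: Zn²⁺ + 2e⁻ → Zn → n(Zn) = 0.8774/2 = 0.4387 mol → 28.7 g
Anode: 2H₂O → O₂ + 4H⁺ + 4e⁻ → n(O₂) = 0.8774/4 = 0.2194 mol → 4.91 L

28.7 g Zn; 4.91 L O₂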